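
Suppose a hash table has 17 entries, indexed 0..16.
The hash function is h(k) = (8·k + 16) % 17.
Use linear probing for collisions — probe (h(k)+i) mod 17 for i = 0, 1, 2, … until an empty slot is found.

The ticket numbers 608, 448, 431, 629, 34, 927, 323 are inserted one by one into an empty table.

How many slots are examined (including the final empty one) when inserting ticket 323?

4

Insert 608: h=1, slot 1 empty → index 1.
Insert 448: h=13, slot 13 empty → index 13.
Insert 431: h=13, slot 13 occupied → index 14.
Insert 629: h=16, slot 16 empty → index 16.
Insert 34: h=16, slot 16 occupied → index 0.
Insert 927: h=3, slot 3 empty → index 3.
Insert 323: h=16, slots 16,0,1 occupied → index 2.
Table: [34, 608, 323, 927, _, _, _, _, _, _, _, _, _, 448, 431, _, 629]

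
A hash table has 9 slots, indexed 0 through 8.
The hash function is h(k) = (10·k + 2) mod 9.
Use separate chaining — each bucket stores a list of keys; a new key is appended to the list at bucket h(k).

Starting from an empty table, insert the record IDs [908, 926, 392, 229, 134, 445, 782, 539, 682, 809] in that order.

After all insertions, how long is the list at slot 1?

908 -> bucket 1
926 -> bucket 1 (collision)
392 -> bucket 7
229 -> bucket 6
134 -> bucket 1 (collision)
445 -> bucket 6 (collision)
782 -> bucket 1 (collision)
539 -> bucket 1 (collision)
682 -> bucket 0
809 -> bucket 1 (collision)
Final buckets:
0: 682
1: 908 -> 926 -> 134 -> 782 -> 539 -> 809
2: ∅
3: ∅
4: ∅
5: ∅
6: 229 -> 445
7: 392
8: ∅

6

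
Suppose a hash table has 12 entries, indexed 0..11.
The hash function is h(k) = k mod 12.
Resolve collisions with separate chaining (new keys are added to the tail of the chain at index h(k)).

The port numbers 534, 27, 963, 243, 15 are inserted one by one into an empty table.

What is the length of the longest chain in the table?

4

Insert 534: h=6, bucket 6 empty → new chain.
Insert 27: h=3, bucket 3 empty → new chain.
Insert 963: h=3, bucket 3 nonempty → append to chain.
Insert 243: h=3, bucket 3 nonempty → append to chain.
Insert 15: h=3, bucket 3 nonempty → append to chain.
Final buckets:
0: —
1: —
2: —
3: 27 -> 963 -> 243 -> 15
4: —
5: —
6: 534
7: —
8: —
9: —
10: —
11: —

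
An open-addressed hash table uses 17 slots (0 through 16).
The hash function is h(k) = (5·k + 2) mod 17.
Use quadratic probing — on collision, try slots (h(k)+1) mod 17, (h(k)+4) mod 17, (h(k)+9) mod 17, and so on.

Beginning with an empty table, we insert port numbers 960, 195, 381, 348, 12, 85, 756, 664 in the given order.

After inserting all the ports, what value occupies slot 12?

960 hashes to 8; slot 8 is free → place at 8.
195 hashes to 8; 8 taken → place at 9.
381 hashes to 3; slot 3 is free → place at 3.
348 hashes to 8; 8,9 taken → place at 12.
12 hashes to 11; slot 11 is free → place at 11.
85 hashes to 2; slot 2 is free → place at 2.
756 hashes to 8; 8,9,12 taken → place at 0.
664 hashes to 7; slot 7 is free → place at 7.
Table: [756, —, 85, 381, —, —, —, 664, 960, 195, —, 12, 348, —, —, —, —]

348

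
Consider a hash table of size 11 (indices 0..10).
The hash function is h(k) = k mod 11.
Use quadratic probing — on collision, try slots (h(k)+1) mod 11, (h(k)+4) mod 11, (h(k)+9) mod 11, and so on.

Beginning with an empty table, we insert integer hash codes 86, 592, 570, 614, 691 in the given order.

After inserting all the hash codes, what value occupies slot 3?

691

Insert 86: h=9, slot 9 empty -> index 9.
Insert 592: h=9, slot 9 occupied -> index 10.
Insert 570: h=9, slots 9,10 occupied -> index 2.
Insert 614: h=9, slots 9,10,2 occupied -> index 7.
Insert 691: h=9, slots 9,10,2,7 occupied -> index 3.
Table: [_, _, 570, 691, _, _, _, 614, _, 86, 592]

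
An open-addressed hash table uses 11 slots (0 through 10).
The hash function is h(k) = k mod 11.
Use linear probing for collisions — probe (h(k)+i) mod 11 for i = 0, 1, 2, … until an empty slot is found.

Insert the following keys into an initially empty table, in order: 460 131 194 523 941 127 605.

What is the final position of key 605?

1

460 hashes to 9; slot 9 is free → place at 9.
131 hashes to 10; slot 10 is free → place at 10.
194 hashes to 7; slot 7 is free → place at 7.
523 hashes to 6; slot 6 is free → place at 6.
941 hashes to 6; 6,7 taken → place at 8.
127 hashes to 6; 6,7,8,9,10 taken → place at 0.
605 hashes to 0; 0 taken → place at 1.
Table: [127, 605, _, _, _, _, 523, 194, 941, 460, 131]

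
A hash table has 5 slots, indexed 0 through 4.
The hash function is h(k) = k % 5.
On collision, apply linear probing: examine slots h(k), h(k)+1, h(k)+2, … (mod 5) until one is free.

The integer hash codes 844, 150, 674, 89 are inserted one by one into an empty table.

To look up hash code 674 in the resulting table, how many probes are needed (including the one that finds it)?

844: h=4 → slot 4
150: h=0 → slot 0
674: h=4, probe 4,0,1 → slot 1
89: h=4, probe 4,0,1,2 → slot 2
Table: [150, 674, 89, _, 844]
Lookup 674: h=4, probe 4,0,1 → found at 1.

3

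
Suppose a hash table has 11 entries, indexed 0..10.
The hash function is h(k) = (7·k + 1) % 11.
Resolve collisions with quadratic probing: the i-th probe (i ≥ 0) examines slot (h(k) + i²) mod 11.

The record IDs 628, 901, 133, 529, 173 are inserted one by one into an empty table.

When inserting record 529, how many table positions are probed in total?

3

628 hashes to 8; slot 8 is free -> place at 8.
901 hashes to 5; slot 5 is free -> place at 5.
133 hashes to 8; 8 taken -> place at 9.
529 hashes to 8; 8,9 taken -> place at 1.
173 hashes to 2; slot 2 is free -> place at 2.
Table: [., 529, 173, ., ., 901, ., ., 628, 133, .]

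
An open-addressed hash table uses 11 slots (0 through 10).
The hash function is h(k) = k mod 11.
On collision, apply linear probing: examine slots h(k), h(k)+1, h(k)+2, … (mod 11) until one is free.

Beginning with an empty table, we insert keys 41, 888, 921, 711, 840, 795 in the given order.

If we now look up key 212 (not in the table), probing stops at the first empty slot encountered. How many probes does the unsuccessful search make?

3

41: h=8 => slot 8
888: h=8, probe 8,9 => slot 9
921: h=8, probe 8,9,10 => slot 10
711: h=7 => slot 7
840: h=4 => slot 4
795: h=3 => slot 3
Table: [., ., ., 795, 840, ., ., 711, 41, 888, 921]
Lookup 212: h=3, probe 3,4,5 → slot 5 empty, not found.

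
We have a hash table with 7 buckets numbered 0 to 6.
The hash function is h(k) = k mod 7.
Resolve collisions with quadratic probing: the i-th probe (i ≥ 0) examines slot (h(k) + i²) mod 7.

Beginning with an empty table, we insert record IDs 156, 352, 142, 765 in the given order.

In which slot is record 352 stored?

156 hashes to 2; slot 2 is free → place at 2.
352 hashes to 2; 2 taken → place at 3.
142 hashes to 2; 2,3 taken → place at 6.
765 hashes to 2; 2,3,6 taken → place at 4.
Table: [—, —, 156, 352, 765, —, 142]

3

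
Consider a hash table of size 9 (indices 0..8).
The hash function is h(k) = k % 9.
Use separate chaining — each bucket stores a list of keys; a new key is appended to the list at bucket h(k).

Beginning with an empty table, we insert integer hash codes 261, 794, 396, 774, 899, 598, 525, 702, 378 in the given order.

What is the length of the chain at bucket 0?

261 -> bucket 0
794 -> bucket 2
396 -> bucket 0 (collision)
774 -> bucket 0 (collision)
899 -> bucket 8
598 -> bucket 4
525 -> bucket 3
702 -> bucket 0 (collision)
378 -> bucket 0 (collision)
Final buckets:
0: 261 -> 396 -> 774 -> 702 -> 378
1: —
2: 794
3: 525
4: 598
5: —
6: —
7: —
8: 899

5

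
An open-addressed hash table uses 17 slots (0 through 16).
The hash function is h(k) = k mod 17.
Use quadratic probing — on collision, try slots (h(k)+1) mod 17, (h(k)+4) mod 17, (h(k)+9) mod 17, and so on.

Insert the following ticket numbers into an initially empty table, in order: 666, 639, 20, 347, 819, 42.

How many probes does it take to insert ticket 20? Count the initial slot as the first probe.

2

666: h=3 -> slot 3
639: h=10 -> slot 10
20: h=3, probe 3,4 -> slot 4
347: h=7 -> slot 7
819: h=3, probe 3,4,7,12 -> slot 12
42: h=8 -> slot 8
Table: [—, —, —, 666, 20, —, —, 347, 42, —, 639, —, 819, —, —, —, —]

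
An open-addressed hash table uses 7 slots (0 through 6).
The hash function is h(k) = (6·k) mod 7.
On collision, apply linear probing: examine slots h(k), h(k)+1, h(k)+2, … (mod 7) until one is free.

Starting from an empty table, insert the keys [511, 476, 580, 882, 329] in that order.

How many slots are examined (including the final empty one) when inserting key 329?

Insert 511: h=0, slot 0 empty → index 0.
Insert 476: h=0, slot 0 occupied → index 1.
Insert 580: h=1, slot 1 occupied → index 2.
Insert 882: h=0, slots 0,1,2 occupied → index 3.
Insert 329: h=0, slots 0,1,2,3 occupied → index 4.
Table: [511, 476, 580, 882, 329, ∅, ∅]

5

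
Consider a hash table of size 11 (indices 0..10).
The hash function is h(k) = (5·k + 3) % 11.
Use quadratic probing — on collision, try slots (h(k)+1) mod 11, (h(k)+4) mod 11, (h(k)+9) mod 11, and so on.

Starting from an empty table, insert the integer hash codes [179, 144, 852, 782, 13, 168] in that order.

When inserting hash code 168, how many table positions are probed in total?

3

179 hashes to 7; slot 7 is free -> place at 7.
144 hashes to 8; slot 8 is free -> place at 8.
852 hashes to 6; slot 6 is free -> place at 6.
782 hashes to 8; 8 taken -> place at 9.
13 hashes to 2; slot 2 is free -> place at 2.
168 hashes to 7; 7,8 taken -> place at 0.
Table: [168, ., 13, ., ., ., 852, 179, 144, 782, .]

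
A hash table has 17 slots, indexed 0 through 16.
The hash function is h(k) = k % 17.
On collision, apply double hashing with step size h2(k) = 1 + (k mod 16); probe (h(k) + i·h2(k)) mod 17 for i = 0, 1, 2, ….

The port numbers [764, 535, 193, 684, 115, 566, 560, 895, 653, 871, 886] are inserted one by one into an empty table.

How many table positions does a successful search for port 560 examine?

2

764 hashes to 16; slot 16 is free → place at 16.
535 hashes to 8; slot 8 is free → place at 8.
193 hashes to 6; slot 6 is free → place at 6.
684 hashes to 4; slot 4 is free → place at 4.
115 hashes to 13; slot 13 is free → place at 13.
566 hashes to 5; slot 5 is free → place at 5.
560 hashes to 16, h2=1; 16 taken → place at 0.
895 hashes to 11; slot 11 is free → place at 11.
653 hashes to 7; slot 7 is free → place at 7.
871 hashes to 4, h2=8; 4 taken → place at 12.
886 hashes to 2; slot 2 is free → place at 2.
Table: [560, —, 886, —, 684, 566, 193, 653, 535, —, —, 895, 871, 115, —, —, 764]
Lookup 560: h=16, h2=1, probe 16,0 → found at 0.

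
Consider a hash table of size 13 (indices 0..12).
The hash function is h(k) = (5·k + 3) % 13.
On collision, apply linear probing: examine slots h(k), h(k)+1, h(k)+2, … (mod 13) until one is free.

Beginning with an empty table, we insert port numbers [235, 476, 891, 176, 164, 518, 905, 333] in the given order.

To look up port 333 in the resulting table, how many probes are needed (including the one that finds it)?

235: h=8 → slot 8
476: h=4 → slot 4
891: h=12 → slot 12
176: h=12, probe 12,0 → slot 0
164: h=4, probe 4,5 → slot 5
518: h=6 → slot 6
905: h=4, probe 4,5,6,7 → slot 7
333: h=4, probe 4,5,6,7,8,9 → slot 9
Table: [176, ∅, ∅, ∅, 476, 164, 518, 905, 235, 333, ∅, ∅, 891]
Lookup 333: h=4, probe 4,5,6,7,8,9 → found at 9.

6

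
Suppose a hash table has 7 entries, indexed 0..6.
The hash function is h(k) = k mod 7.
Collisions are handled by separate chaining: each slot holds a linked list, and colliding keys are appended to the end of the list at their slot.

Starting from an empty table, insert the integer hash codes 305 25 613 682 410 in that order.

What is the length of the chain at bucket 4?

4

Insert 305: h=4, bucket 4 empty -> new chain.
Insert 25: h=4, bucket 4 nonempty -> append to chain.
Insert 613: h=4, bucket 4 nonempty -> append to chain.
Insert 682: h=3, bucket 3 empty -> new chain.
Insert 410: h=4, bucket 4 nonempty -> append to chain.
Final buckets:
0: ∅
1: ∅
2: ∅
3: 682
4: 305 -> 25 -> 613 -> 410
5: ∅
6: ∅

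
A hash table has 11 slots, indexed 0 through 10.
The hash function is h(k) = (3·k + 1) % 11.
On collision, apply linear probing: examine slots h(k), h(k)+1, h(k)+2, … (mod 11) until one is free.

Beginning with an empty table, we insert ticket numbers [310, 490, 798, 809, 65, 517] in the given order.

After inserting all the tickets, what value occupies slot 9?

798

Insert 310: h=7, slot 7 empty → index 7.
Insert 490: h=8, slot 8 empty → index 8.
Insert 798: h=8, slot 8 occupied → index 9.
Insert 809: h=8, slots 8,9 occupied → index 10.
Insert 65: h=9, slots 9,10 occupied → index 0.
Insert 517: h=1, slot 1 empty → index 1.
Table: [65, 517, _, _, _, _, _, 310, 490, 798, 809]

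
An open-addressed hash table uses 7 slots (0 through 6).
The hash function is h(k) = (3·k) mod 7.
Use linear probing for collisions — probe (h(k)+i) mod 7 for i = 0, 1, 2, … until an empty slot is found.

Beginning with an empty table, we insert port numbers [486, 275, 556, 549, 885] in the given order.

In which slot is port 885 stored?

486 hashes to 2; slot 2 is free => place at 2.
275 hashes to 6; slot 6 is free => place at 6.
556 hashes to 2; 2 taken => place at 3.
549 hashes to 2; 2,3 taken => place at 4.
885 hashes to 2; 2,3,4 taken => place at 5.
Table: [∅, ∅, 486, 556, 549, 885, 275]

5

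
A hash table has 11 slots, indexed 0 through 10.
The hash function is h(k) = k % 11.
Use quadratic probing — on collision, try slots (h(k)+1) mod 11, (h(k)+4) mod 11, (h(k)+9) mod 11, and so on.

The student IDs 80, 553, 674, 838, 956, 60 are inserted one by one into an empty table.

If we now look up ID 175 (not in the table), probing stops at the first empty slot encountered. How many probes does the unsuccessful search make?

80: h=3 => slot 3
553: h=3, probe 3,4 => slot 4
674: h=3, probe 3,4,7 => slot 7
838: h=2 => slot 2
956: h=10 => slot 10
60: h=5 => slot 5
Table: [_, _, 838, 80, 553, 60, _, 674, _, _, 956]
Lookup 175: h=10, probe 10,0 → slot 0 empty, not found.

2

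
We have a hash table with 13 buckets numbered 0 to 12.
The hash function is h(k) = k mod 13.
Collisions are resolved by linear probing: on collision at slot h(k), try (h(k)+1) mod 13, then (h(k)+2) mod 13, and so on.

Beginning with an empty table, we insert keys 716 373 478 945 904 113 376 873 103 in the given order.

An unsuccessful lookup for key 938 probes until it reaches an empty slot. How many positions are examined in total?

Insert 716: h=1, slot 1 empty → index 1.
Insert 373: h=9, slot 9 empty → index 9.
Insert 478: h=10, slot 10 empty → index 10.
Insert 945: h=9, slots 9,10 occupied → index 11.
Insert 904: h=7, slot 7 empty → index 7.
Insert 113: h=9, slots 9,10,11 occupied → index 12.
Insert 376: h=12, slot 12 occupied → index 0.
Insert 873: h=2, slot 2 empty → index 2.
Insert 103: h=12, slots 12,0,1,2 occupied → index 3.
Table: [376, 716, 873, 103, -, -, -, 904, -, 373, 478, 945, 113]
Lookup 938: h=2, probe 2,3,4 → slot 4 empty, not found.

3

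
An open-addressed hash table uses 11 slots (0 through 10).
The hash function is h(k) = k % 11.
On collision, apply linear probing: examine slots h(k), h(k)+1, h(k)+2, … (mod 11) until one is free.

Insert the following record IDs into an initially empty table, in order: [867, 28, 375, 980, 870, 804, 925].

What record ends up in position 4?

867 hashes to 9; slot 9 is free -> place at 9.
28 hashes to 6; slot 6 is free -> place at 6.
375 hashes to 1; slot 1 is free -> place at 1.
980 hashes to 1; 1 taken -> place at 2.
870 hashes to 1; 1,2 taken -> place at 3.
804 hashes to 1; 1,2,3 taken -> place at 4.
925 hashes to 1; 1,2,3,4 taken -> place at 5.
Table: [∅, 375, 980, 870, 804, 925, 28, ∅, ∅, 867, ∅]

804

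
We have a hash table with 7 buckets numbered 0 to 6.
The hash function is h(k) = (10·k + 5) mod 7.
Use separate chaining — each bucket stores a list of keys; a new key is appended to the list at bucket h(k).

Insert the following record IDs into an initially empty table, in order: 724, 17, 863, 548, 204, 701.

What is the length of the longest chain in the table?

724 → bucket 0
17 → bucket 0 (collision)
863 → bucket 4
548 → bucket 4 (collision)
204 → bucket 1
701 → bucket 1 (collision)
Final buckets:
0: 724 -> 17
1: 204 -> 701
2: _
3: _
4: 863 -> 548
5: _
6: _

2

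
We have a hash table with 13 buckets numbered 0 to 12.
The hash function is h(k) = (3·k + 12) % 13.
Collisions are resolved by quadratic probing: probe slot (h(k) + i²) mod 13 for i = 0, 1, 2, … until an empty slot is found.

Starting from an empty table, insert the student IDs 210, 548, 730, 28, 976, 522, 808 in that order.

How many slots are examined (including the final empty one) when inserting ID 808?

210: h=5 -> slot 5
548: h=5, probe 5,6 -> slot 6
730: h=5, probe 5,6,9 -> slot 9
28: h=5, probe 5,6,9,1 -> slot 1
976: h=2 -> slot 2
522: h=5, probe 5,6,9,1,8 -> slot 8
808: h=5, probe 5,6,9,1,8,4 -> slot 4
Table: [∅, 28, 976, ∅, 808, 210, 548, ∅, 522, 730, ∅, ∅, ∅]

6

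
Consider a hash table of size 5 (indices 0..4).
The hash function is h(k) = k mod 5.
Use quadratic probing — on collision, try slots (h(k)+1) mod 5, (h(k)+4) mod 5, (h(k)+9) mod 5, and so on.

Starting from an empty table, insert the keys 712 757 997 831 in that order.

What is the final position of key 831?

Insert 712: h=2, slot 2 empty -> index 2.
Insert 757: h=2, slot 2 occupied -> index 3.
Insert 997: h=2, slots 2,3 occupied -> index 1.
Insert 831: h=1, slots 1,2 occupied -> index 0.
Table: [831, 997, 712, 757, ∅]

0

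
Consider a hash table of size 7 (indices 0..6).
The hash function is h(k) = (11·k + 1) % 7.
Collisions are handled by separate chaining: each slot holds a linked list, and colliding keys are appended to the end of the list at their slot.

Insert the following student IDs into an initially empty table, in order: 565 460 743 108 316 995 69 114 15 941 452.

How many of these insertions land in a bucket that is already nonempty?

Insert 565: h=0, bucket 0 empty → new chain.
Insert 460: h=0, bucket 0 nonempty → append to chain.
Insert 743: h=5, bucket 5 empty → new chain.
Insert 108: h=6, bucket 6 empty → new chain.
Insert 316: h=5, bucket 5 nonempty → append to chain.
Insert 995: h=5, bucket 5 nonempty → append to chain.
Insert 69: h=4, bucket 4 empty → new chain.
Insert 114: h=2, bucket 2 empty → new chain.
Insert 15: h=5, bucket 5 nonempty → append to chain.
Insert 941: h=6, bucket 6 nonempty → append to chain.
Insert 452: h=3, bucket 3 empty → new chain.
Final buckets:
0: 565 -> 460
1: —
2: 114
3: 452
4: 69
5: 743 -> 316 -> 995 -> 15
6: 108 -> 941

5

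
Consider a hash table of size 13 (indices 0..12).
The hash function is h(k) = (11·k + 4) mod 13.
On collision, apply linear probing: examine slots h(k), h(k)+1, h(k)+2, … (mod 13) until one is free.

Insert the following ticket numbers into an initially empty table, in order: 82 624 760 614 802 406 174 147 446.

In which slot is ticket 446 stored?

1

Insert 82: h=9, slot 9 empty -> index 9.
Insert 624: h=4, slot 4 empty -> index 4.
Insert 760: h=5, slot 5 empty -> index 5.
Insert 614: h=11, slot 11 empty -> index 11.
Insert 802: h=12, slot 12 empty -> index 12.
Insert 406: h=11, slots 11,12 occupied -> index 0.
Insert 174: h=7, slot 7 empty -> index 7.
Insert 147: h=9, slot 9 occupied -> index 10.
Insert 446: h=9, slots 9,10,11,12,0 occupied -> index 1.
Table: [406, 446, —, —, 624, 760, —, 174, —, 82, 147, 614, 802]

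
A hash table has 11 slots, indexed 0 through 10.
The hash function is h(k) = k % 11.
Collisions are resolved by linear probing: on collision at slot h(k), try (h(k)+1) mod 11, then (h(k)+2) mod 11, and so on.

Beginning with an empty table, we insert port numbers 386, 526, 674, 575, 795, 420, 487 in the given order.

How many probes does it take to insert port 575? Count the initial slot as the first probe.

2

386 hashes to 1; slot 1 is free => place at 1.
526 hashes to 9; slot 9 is free => place at 9.
674 hashes to 3; slot 3 is free => place at 3.
575 hashes to 3; 3 taken => place at 4.
795 hashes to 3; 3,4 taken => place at 5.
420 hashes to 2; slot 2 is free => place at 2.
487 hashes to 3; 3,4,5 taken => place at 6.
Table: [_, 386, 420, 674, 575, 795, 487, _, _, 526, _]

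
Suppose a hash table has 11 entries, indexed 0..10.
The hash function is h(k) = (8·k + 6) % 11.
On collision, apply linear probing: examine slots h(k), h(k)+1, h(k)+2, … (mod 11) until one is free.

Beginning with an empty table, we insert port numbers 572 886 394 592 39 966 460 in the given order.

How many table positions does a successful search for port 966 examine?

572 hashes to 6; slot 6 is free => place at 6.
886 hashes to 10; slot 10 is free => place at 10.
394 hashes to 1; slot 1 is free => place at 1.
592 hashes to 1; 1 taken => place at 2.
39 hashes to 10; 10 taken => place at 0.
966 hashes to 1; 1,2 taken => place at 3.
460 hashes to 1; 1,2,3 taken => place at 4.
Table: [39, 394, 592, 966, 460, —, 572, —, —, —, 886]
Lookup 966: h=1, probe 1,2,3 → found at 3.

3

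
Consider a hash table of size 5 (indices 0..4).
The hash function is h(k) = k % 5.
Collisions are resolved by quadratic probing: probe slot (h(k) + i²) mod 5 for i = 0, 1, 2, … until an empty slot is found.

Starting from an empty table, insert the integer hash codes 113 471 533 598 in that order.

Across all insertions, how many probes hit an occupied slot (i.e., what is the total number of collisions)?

Insert 113: h=3, slot 3 empty => index 3.
Insert 471: h=1, slot 1 empty => index 1.
Insert 533: h=3, slot 3 occupied => index 4.
Insert 598: h=3, slots 3,4 occupied => index 2.
Table: [—, 471, 598, 113, 533]

3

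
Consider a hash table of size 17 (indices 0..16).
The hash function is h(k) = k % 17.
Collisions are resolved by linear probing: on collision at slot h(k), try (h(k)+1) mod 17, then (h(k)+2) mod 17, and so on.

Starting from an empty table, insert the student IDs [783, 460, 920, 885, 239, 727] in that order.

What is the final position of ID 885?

783: h=1 → slot 1
460: h=1, probe 1,2 → slot 2
920: h=2, probe 2,3 → slot 3
885: h=1, probe 1,2,3,4 → slot 4
239: h=1, probe 1,2,3,4,5 → slot 5
727: h=13 → slot 13
Table: [-, 783, 460, 920, 885, 239, -, -, -, -, -, -, -, 727, -, -, -]

4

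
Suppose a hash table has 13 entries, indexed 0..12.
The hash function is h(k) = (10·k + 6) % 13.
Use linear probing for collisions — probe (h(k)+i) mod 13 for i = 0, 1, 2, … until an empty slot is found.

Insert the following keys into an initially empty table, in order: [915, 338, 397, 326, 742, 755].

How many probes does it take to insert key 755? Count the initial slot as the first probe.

5

915: h=4 => slot 4
338: h=6 => slot 6
397: h=11 => slot 11
326: h=3 => slot 3
742: h=3, probe 3,4,5 => slot 5
755: h=3, probe 3,4,5,6,7 => slot 7
Table: [∅, ∅, ∅, 326, 915, 742, 338, 755, ∅, ∅, ∅, 397, ∅]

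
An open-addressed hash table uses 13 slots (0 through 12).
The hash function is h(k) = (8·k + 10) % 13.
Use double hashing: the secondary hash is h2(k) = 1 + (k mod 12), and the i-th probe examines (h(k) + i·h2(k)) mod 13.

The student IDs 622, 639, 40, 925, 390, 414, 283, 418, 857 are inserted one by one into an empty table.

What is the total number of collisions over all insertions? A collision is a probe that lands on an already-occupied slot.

4

622 hashes to 7; slot 7 is free => place at 7.
639 hashes to 0; slot 0 is free => place at 0.
40 hashes to 5; slot 5 is free => place at 5.
925 hashes to 0, h2=2; 0 taken => place at 2.
390 hashes to 10; slot 10 is free => place at 10.
414 hashes to 7, h2=7; 7 taken => place at 1.
283 hashes to 12; slot 12 is free => place at 12.
418 hashes to 0, h2=11; 0 taken => place at 11.
857 hashes to 2, h2=6; 2 taken => place at 8.
Table: [639, 414, 925, -, -, 40, -, 622, 857, -, 390, 418, 283]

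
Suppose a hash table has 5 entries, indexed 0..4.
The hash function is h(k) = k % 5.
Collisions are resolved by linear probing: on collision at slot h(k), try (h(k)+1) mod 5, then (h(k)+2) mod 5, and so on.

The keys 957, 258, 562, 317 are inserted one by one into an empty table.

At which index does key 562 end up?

957: h=2 -> slot 2
258: h=3 -> slot 3
562: h=2, probe 2,3,4 -> slot 4
317: h=2, probe 2,3,4,0 -> slot 0
Table: [317, -, 957, 258, 562]

4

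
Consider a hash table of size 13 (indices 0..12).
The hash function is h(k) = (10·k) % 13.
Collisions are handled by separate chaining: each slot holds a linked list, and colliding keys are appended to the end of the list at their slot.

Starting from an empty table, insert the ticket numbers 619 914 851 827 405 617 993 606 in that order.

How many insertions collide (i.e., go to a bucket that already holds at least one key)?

3

Insert 619: h=2, bucket 2 empty → new chain.
Insert 914: h=1, bucket 1 empty → new chain.
Insert 851: h=8, bucket 8 empty → new chain.
Insert 827: h=2, bucket 2 nonempty → append to chain.
Insert 405: h=7, bucket 7 empty → new chain.
Insert 617: h=8, bucket 8 nonempty → append to chain.
Insert 993: h=11, bucket 11 empty → new chain.
Insert 606: h=2, bucket 2 nonempty → append to chain.
Final buckets:
0: .
1: 914
2: 619 -> 827 -> 606
3: .
4: .
5: .
6: .
7: 405
8: 851 -> 617
9: .
10: .
11: 993
12: .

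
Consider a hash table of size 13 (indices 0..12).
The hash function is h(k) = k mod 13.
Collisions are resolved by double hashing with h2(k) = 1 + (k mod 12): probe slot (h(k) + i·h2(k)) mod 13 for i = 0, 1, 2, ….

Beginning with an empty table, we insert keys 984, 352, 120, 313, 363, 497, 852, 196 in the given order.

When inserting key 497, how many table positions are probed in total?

3

Insert 984: h=9, slot 9 empty → index 9.
Insert 352: h=1, slot 1 empty → index 1.
Insert 120: h=3, slot 3 empty → index 3.
Insert 313: h=1, h2=2, slots 1,3 occupied → index 5.
Insert 363: h=12, slot 12 empty → index 12.
Insert 497: h=3, h2=6, slots 3,9 occupied → index 2.
Insert 852: h=7, slot 7 empty → index 7.
Insert 196: h=1, h2=5, slot 1 occupied → index 6.
Table: [_, 352, 497, 120, _, 313, 196, 852, _, 984, _, _, 363]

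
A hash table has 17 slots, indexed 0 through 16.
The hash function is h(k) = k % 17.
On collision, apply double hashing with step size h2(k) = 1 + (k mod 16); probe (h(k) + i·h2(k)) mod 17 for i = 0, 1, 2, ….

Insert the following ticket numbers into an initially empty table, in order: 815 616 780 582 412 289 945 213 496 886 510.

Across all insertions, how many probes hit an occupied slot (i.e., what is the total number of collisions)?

8

Insert 815: h=16, slot 16 empty -> index 16.
Insert 616: h=4, slot 4 empty -> index 4.
Insert 780: h=15, slot 15 empty -> index 15.
Insert 582: h=4, h2=7, slot 4 occupied -> index 11.
Insert 412: h=4, h2=13, slot 4 occupied -> index 0.
Insert 289: h=0, h2=2, slot 0 occupied -> index 2.
Insert 945: h=10, slot 10 empty -> index 10.
Insert 213: h=9, slot 9 empty -> index 9.
Insert 496: h=3, slot 3 empty -> index 3.
Insert 886: h=2, h2=7, slots 2,9,16 occupied -> index 6.
Insert 510: h=0, h2=15, slots 0,15 occupied -> index 13.
Table: [412, ∅, 289, 496, 616, ∅, 886, ∅, ∅, 213, 945, 582, ∅, 510, ∅, 780, 815]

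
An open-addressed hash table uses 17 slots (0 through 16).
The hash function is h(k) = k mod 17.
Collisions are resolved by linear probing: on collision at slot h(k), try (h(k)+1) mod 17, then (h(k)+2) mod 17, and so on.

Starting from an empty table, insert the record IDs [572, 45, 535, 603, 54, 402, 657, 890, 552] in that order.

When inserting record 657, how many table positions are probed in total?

Insert 572: h=11, slot 11 empty → index 11.
Insert 45: h=11, slot 11 occupied → index 12.
Insert 535: h=8, slot 8 empty → index 8.
Insert 603: h=8, slot 8 occupied → index 9.
Insert 54: h=3, slot 3 empty → index 3.
Insert 402: h=11, slots 11,12 occupied → index 13.
Insert 657: h=11, slots 11,12,13 occupied → index 14.
Insert 890: h=6, slot 6 empty → index 6.
Insert 552: h=8, slots 8,9 occupied → index 10.
Table: [_, _, _, 54, _, _, 890, _, 535, 603, 552, 572, 45, 402, 657, _, _]

4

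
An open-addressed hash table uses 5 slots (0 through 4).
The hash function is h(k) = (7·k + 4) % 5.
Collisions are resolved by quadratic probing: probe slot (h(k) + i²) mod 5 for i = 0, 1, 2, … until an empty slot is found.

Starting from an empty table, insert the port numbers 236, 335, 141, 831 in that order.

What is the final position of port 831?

0

236 hashes to 1; slot 1 is free => place at 1.
335 hashes to 4; slot 4 is free => place at 4.
141 hashes to 1; 1 taken => place at 2.
831 hashes to 1; 1,2 taken => place at 0.
Table: [831, 236, 141, _, 335]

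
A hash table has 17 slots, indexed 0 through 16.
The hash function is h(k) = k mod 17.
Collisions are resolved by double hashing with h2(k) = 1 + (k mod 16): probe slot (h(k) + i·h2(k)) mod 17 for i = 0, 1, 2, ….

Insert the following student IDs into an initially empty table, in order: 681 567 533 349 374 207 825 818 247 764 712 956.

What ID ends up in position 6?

567

681: h=1 => slot 1
567: h=6 => slot 6
533: h=6, h2=6, probe 6,12 => slot 12
349: h=9 => slot 9
374: h=0 => slot 0
207: h=3 => slot 3
825: h=9, h2=10, probe 9,2 => slot 2
818: h=2, h2=3, probe 2,5 => slot 5
247: h=9, h2=8, probe 9,0,8 => slot 8
764: h=16 => slot 16
712: h=15 => slot 15
956: h=4 => slot 4
Table: [374, 681, 825, 207, 956, 818, 567, ., 247, 349, ., ., 533, ., ., 712, 764]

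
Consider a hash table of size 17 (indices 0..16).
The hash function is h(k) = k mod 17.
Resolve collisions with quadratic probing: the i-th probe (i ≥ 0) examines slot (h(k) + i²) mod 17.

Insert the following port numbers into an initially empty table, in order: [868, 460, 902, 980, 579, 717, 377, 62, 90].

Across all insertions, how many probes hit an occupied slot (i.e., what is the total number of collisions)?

868 hashes to 1; slot 1 is free => place at 1.
460 hashes to 1; 1 taken => place at 2.
902 hashes to 1; 1,2 taken => place at 5.
980 hashes to 11; slot 11 is free => place at 11.
579 hashes to 1; 1,2,5 taken => place at 10.
717 hashes to 3; slot 3 is free => place at 3.
377 hashes to 3; 3 taken => place at 4.
62 hashes to 11; 11 taken => place at 12.
90 hashes to 5; 5 taken => place at 6.
Table: [., 868, 460, 717, 377, 902, 90, ., ., ., 579, 980, 62, ., ., ., .]

9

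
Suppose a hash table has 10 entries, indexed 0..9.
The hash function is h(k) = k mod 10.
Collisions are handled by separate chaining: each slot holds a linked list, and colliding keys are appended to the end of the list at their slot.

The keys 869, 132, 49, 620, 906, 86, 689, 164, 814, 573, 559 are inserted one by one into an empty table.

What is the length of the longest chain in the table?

869 → bucket 9
132 → bucket 2
49 → bucket 9 (collision)
620 → bucket 0
906 → bucket 6
86 → bucket 6 (collision)
689 → bucket 9 (collision)
164 → bucket 4
814 → bucket 4 (collision)
573 → bucket 3
559 → bucket 9 (collision)
Final buckets:
0: 620
1: _
2: 132
3: 573
4: 164 -> 814
5: _
6: 906 -> 86
7: _
8: _
9: 869 -> 49 -> 689 -> 559

4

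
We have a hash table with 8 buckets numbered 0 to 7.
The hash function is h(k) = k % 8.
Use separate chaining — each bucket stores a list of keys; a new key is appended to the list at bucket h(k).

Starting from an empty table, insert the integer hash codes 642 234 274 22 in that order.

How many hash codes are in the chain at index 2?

Insert 642: h=2, bucket 2 empty -> new chain.
Insert 234: h=2, bucket 2 nonempty -> append to chain.
Insert 274: h=2, bucket 2 nonempty -> append to chain.
Insert 22: h=6, bucket 6 empty -> new chain.
Final buckets:
0: .
1: .
2: 642 -> 234 -> 274
3: .
4: .
5: .
6: 22
7: .

3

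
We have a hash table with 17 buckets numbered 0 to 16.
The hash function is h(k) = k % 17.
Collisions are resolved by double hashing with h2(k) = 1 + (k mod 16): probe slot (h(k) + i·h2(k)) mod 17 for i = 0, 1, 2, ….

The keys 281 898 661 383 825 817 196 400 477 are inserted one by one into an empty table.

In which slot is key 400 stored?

281 hashes to 9; slot 9 is free -> place at 9.
898 hashes to 14; slot 14 is free -> place at 14.
661 hashes to 15; slot 15 is free -> place at 15.
383 hashes to 9, h2=16; 9 taken -> place at 8.
825 hashes to 9, h2=10; 9 taken -> place at 2.
817 hashes to 1; slot 1 is free -> place at 1.
196 hashes to 9, h2=5; 9,14,2 taken -> place at 7.
400 hashes to 9, h2=1; 9 taken -> place at 10.
477 hashes to 1, h2=14; 1,15 taken -> place at 12.
Table: [∅, 817, 825, ∅, ∅, ∅, ∅, 196, 383, 281, 400, ∅, 477, ∅, 898, 661, ∅]

10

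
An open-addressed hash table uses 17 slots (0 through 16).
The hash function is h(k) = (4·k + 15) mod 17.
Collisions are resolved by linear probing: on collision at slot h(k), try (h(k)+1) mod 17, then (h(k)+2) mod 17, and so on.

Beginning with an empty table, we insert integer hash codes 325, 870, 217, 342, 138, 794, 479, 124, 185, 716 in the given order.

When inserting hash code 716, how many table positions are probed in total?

Insert 325: h=6, slot 6 empty => index 6.
Insert 870: h=10, slot 10 empty => index 10.
Insert 217: h=16, slot 16 empty => index 16.
Insert 342: h=6, slot 6 occupied => index 7.
Insert 138: h=6, slots 6,7 occupied => index 8.
Insert 794: h=12, slot 12 empty => index 12.
Insert 479: h=10, slot 10 occupied => index 11.
Insert 124: h=1, slot 1 empty => index 1.
Insert 185: h=7, slots 7,8 occupied => index 9.
Insert 716: h=6, slots 6,7,8,9,10,11,12 occupied => index 13.
Table: [_, 124, _, _, _, _, 325, 342, 138, 185, 870, 479, 794, 716, _, _, 217]

8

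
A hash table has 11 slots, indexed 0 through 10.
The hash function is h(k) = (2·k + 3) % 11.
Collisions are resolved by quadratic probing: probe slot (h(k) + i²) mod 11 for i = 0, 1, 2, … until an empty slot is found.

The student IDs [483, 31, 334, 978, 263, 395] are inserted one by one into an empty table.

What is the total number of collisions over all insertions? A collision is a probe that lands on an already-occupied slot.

Insert 483: h=1, slot 1 empty -> index 1.
Insert 31: h=10, slot 10 empty -> index 10.
Insert 334: h=0, slot 0 empty -> index 0.
Insert 978: h=1, slot 1 occupied -> index 2.
Insert 263: h=1, slots 1,2 occupied -> index 5.
Insert 395: h=1, slots 1,2,5,10 occupied -> index 6.
Table: [334, 483, 978, —, —, 263, 395, —, —, —, 31]

7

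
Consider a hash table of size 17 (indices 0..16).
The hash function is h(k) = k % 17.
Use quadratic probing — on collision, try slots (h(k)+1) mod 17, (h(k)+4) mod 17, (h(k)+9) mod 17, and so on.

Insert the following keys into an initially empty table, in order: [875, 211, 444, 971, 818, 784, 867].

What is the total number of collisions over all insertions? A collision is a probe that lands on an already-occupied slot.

6

875 hashes to 8; slot 8 is free → place at 8.
211 hashes to 7; slot 7 is free → place at 7.
444 hashes to 2; slot 2 is free → place at 2.
971 hashes to 2; 2 taken → place at 3.
818 hashes to 2; 2,3 taken → place at 6.
784 hashes to 2; 2,3,6 taken → place at 11.
867 hashes to 0; slot 0 is free → place at 0.
Table: [867, ∅, 444, 971, ∅, ∅, 818, 211, 875, ∅, ∅, 784, ∅, ∅, ∅, ∅, ∅]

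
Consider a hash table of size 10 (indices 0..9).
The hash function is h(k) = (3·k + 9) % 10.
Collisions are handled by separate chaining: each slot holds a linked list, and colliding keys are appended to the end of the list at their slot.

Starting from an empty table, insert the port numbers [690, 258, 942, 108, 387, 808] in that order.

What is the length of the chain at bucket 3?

3

690 -> bucket 9
258 -> bucket 3
942 -> bucket 5
108 -> bucket 3 (collision)
387 -> bucket 0
808 -> bucket 3 (collision)
Final buckets:
0: 387
1: .
2: .
3: 258 -> 108 -> 808
4: .
5: 942
6: .
7: .
8: .
9: 690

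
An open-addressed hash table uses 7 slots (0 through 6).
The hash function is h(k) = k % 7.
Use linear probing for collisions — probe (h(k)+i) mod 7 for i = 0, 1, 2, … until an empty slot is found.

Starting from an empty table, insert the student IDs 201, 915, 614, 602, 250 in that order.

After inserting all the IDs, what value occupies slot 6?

Insert 201: h=5, slot 5 empty -> index 5.
Insert 915: h=5, slot 5 occupied -> index 6.
Insert 614: h=5, slots 5,6 occupied -> index 0.
Insert 602: h=0, slot 0 occupied -> index 1.
Insert 250: h=5, slots 5,6,0,1 occupied -> index 2.
Table: [614, 602, 250, —, —, 201, 915]

915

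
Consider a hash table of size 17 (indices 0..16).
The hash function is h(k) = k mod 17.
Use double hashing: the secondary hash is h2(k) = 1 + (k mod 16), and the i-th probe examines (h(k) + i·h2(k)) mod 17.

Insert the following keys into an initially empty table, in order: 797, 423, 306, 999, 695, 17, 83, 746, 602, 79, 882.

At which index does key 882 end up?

797: h=15 → slot 15
423: h=15, h2=8, probe 15,6 → slot 6
306: h=0 → slot 0
999: h=13 → slot 13
695: h=15, h2=8, probe 15,6,14 → slot 14
17: h=0, h2=2, probe 0,2 → slot 2
83: h=15, h2=4, probe 15,2,6,10 → slot 10
746: h=15, h2=11, probe 15,9 → slot 9
602: h=7 → slot 7
79: h=11 → slot 11
882: h=15, h2=3, probe 15,1 → slot 1
Table: [306, 882, 17, ., ., ., 423, 602, ., 746, 83, 79, ., 999, 695, 797, .]

1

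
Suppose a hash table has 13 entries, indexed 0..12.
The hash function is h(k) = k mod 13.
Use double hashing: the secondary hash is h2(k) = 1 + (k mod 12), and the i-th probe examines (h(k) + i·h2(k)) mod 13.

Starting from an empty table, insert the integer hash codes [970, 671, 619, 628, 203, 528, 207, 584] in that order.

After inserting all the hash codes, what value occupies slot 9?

528

Insert 970: h=8, slot 8 empty -> index 8.
Insert 671: h=8, h2=12, slot 8 occupied -> index 7.
Insert 619: h=8, h2=8, slot 8 occupied -> index 3.
Insert 628: h=4, slot 4 empty -> index 4.
Insert 203: h=8, h2=12, slots 8,7 occupied -> index 6.
Insert 528: h=8, h2=1, slot 8 occupied -> index 9.
Insert 207: h=12, slot 12 empty -> index 12.
Insert 584: h=12, h2=9, slots 12,8,4 occupied -> index 0.
Table: [584, ., ., 619, 628, ., 203, 671, 970, 528, ., ., 207]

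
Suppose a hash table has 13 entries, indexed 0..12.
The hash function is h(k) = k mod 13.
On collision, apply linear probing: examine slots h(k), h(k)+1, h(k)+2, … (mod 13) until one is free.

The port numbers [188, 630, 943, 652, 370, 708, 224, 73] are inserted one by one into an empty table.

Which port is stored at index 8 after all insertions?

188: h=6 → slot 6
630: h=6, probe 6,7 → slot 7
943: h=7, probe 7,8 → slot 8
652: h=2 → slot 2
370: h=6, probe 6,7,8,9 → slot 9
708: h=6, probe 6,7,8,9,10 → slot 10
224: h=3 → slot 3
73: h=8, probe 8,9,10,11 → slot 11
Table: [-, -, 652, 224, -, -, 188, 630, 943, 370, 708, 73, -]

943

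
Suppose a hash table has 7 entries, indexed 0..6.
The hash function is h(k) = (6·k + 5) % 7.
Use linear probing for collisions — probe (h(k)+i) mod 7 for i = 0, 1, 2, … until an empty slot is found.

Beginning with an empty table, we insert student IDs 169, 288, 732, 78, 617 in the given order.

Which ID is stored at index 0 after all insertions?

169 hashes to 4; slot 4 is free -> place at 4.
288 hashes to 4; 4 taken -> place at 5.
732 hashes to 1; slot 1 is free -> place at 1.
78 hashes to 4; 4,5 taken -> place at 6.
617 hashes to 4; 4,5,6 taken -> place at 0.
Table: [617, 732, ∅, ∅, 169, 288, 78]

617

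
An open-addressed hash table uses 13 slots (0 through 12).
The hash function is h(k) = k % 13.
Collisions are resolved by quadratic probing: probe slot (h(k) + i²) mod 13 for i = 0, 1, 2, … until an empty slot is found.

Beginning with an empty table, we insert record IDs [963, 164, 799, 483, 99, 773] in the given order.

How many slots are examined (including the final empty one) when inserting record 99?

963 hashes to 1; slot 1 is free → place at 1.
164 hashes to 8; slot 8 is free → place at 8.
799 hashes to 6; slot 6 is free → place at 6.
483 hashes to 2; slot 2 is free → place at 2.
99 hashes to 8; 8 taken → place at 9.
773 hashes to 6; 6 taken → place at 7.
Table: [_, 963, 483, _, _, _, 799, 773, 164, 99, _, _, _]

2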